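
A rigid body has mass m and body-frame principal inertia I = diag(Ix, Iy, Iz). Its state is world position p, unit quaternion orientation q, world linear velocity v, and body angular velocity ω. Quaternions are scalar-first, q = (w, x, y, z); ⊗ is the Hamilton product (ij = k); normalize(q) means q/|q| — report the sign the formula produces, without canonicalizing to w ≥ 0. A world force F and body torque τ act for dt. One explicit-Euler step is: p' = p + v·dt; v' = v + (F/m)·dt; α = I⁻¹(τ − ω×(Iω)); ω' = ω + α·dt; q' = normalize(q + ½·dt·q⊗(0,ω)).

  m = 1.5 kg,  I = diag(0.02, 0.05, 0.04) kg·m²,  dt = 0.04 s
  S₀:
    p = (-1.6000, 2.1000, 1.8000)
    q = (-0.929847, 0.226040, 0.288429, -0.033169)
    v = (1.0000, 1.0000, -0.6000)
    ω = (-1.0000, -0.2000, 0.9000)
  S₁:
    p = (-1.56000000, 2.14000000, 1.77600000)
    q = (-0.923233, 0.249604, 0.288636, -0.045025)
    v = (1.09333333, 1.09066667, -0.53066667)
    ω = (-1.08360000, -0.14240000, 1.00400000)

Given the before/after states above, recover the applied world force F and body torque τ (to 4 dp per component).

F = (3.5000, 3.4000, 2.6000)
τ = (-0.0400, 0.0900, 0.1100)

ω₁ − ω₀ = (-0.08360000, 0.05760000, 0.10400000)
gyro term ω₀×Iω₀ = (0.0018, 0.0180, 0.0060)
I·α + gyro = (-0.0400, 0.0900, 0.1100)
v₁ − v₀ = (0.09333333, 0.09066667, 0.06933333)
applied force F = (3.5000, 3.4000, 2.6000)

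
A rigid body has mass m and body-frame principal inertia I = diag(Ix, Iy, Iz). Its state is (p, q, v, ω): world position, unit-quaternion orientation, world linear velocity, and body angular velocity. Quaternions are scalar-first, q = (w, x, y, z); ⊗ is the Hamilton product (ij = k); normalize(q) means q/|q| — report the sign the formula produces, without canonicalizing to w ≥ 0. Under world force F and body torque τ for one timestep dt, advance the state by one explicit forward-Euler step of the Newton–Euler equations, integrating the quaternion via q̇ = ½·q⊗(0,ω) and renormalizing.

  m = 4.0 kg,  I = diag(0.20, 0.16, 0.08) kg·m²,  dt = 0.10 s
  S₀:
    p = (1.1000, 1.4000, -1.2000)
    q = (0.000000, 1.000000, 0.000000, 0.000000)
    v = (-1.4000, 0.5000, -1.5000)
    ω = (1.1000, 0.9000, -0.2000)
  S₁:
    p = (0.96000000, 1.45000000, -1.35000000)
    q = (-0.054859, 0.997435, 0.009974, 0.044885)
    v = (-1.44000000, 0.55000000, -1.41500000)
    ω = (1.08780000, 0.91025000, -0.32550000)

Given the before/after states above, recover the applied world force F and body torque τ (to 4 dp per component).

velocity change Δv = (-0.04000000, 0.05000000, 0.08500000)
F = m·Δv/dt = (-1.6000, 2.0000, 3.4000)
rate change Δω = (-0.01220000, 0.01025000, -0.12550000)
precession coupling = (0.0144, -0.0264, -0.0396)
τ = I·(Δω/dt) + ω₀×(Iω₀) = (-0.0100, -0.0100, -0.1400)

F = (-1.6000, 2.0000, 3.4000)
τ = (-0.0100, -0.0100, -0.1400)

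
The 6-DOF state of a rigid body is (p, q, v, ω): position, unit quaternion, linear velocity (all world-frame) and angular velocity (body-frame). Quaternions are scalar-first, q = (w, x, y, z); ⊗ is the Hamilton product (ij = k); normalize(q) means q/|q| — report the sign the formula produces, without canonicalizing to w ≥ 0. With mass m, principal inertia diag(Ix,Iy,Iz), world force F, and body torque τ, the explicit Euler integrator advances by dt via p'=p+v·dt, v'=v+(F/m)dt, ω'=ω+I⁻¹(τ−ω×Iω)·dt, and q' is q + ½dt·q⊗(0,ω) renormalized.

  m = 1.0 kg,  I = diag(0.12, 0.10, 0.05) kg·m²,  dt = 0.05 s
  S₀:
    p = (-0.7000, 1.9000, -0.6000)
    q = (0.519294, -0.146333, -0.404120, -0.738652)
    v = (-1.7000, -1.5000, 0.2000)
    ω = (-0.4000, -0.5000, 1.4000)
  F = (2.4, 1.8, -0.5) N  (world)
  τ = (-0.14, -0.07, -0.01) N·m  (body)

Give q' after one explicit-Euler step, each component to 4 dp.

Hamilton product q⊗(0,ω) = (0.7735196, -1.1428116, 0.2406800, 0.6385301)
updated quaternion q' = (0.5382, -0.1748, -0.3978, -0.7222)

q' = (0.5382, -0.1748, -0.3978, -0.7222)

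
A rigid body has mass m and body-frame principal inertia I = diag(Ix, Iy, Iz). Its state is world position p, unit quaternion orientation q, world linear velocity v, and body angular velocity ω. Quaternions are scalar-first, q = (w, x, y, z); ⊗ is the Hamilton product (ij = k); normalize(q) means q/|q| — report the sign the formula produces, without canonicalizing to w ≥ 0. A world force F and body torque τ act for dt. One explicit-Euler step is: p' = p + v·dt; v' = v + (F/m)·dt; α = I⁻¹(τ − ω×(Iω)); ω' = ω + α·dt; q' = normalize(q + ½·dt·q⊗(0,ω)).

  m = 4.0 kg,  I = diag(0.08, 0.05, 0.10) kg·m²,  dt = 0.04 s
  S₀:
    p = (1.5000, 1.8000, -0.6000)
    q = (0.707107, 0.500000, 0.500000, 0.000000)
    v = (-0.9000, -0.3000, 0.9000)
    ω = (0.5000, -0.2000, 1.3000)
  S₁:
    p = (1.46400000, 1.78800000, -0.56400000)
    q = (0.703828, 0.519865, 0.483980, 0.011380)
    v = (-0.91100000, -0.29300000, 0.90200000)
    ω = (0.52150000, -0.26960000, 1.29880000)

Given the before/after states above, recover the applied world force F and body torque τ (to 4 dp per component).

rate change Δω = (0.02150000, -0.06960000, -0.00120000)
gyro term ω₀×Iω₀ = (-0.0130, -0.0130, 0.0030)
I·α + gyro = (0.0300, -0.1000, 0.0000)
velocity change Δv = (-0.01100000, 0.00700000, 0.00200000)
applied force F = (-1.1000, 0.7000, 0.2000)

F = (-1.1000, 0.7000, 0.2000)
τ = (0.0300, -0.1000, 0.0000)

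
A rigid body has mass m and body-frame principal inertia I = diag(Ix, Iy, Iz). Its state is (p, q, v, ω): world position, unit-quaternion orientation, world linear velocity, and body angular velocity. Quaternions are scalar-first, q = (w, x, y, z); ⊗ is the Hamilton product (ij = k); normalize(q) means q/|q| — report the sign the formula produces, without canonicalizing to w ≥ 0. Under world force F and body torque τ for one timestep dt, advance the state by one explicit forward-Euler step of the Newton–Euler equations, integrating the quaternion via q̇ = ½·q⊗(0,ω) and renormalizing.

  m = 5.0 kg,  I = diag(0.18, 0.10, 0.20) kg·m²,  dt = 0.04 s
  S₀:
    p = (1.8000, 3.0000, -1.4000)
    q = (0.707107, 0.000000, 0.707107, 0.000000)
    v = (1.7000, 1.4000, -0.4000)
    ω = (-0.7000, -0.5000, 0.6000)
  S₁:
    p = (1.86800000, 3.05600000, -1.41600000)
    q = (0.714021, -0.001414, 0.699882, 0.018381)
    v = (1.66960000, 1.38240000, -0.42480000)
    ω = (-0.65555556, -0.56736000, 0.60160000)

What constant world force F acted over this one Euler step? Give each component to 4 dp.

v₁ − v₀ = (-0.03040000, -0.01760000, -0.02480000)
F = m·Δv/dt = (-3.8000, -2.2000, -3.1000)

F = (-3.8000, -2.2000, -3.1000)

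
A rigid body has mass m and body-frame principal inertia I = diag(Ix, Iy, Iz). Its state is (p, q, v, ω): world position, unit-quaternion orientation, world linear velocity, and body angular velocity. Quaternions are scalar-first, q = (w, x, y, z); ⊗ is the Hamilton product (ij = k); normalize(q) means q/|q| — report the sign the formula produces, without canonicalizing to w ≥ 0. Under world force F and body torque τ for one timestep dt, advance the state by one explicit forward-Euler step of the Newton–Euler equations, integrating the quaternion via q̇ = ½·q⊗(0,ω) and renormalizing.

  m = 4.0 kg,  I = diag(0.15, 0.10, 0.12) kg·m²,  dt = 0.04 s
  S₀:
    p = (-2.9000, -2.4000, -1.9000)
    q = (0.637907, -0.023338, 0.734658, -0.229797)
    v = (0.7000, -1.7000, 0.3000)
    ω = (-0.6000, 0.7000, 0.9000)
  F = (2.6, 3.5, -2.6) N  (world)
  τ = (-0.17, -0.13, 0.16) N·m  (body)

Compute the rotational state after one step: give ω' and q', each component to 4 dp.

ω' = (-0.6487, 0.6545, 0.9463)
q' = (0.6313, -0.0145, 0.7465, -0.2098)

precession coupling ω×(Iω) = (0.0126, -0.0162, 0.0210)
angular accel α = (-1.2173, -1.1380, 1.1583)
new body rate ω' = (-0.6487, 0.6545, 0.9463)
Hamilton product q⊗(0,ω) = (-0.3214461, 0.4393059, 0.6054173, 0.9985745)
q + ½dt·q⊗(0,ω), renormalized = (0.6313, -0.0145, 0.7465, -0.2098)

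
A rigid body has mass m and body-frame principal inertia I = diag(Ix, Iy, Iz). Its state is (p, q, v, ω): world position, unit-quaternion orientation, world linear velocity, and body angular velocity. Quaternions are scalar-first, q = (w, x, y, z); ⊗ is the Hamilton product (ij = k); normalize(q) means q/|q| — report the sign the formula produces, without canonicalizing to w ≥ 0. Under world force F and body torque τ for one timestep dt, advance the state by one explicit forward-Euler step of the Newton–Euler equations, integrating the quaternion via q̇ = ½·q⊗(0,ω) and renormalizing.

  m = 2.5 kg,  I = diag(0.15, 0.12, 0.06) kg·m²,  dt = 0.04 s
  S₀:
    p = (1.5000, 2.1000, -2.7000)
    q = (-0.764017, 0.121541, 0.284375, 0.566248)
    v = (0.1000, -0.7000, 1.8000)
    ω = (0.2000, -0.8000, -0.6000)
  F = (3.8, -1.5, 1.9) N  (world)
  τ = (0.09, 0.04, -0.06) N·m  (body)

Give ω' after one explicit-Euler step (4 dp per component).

(τ − ω×Iω)/I = (0.7920, 0.4233, -1.0800)
new body rate ω' = (0.2317, -0.7831, -0.6432)

ω' = (0.2317, -0.7831, -0.6432)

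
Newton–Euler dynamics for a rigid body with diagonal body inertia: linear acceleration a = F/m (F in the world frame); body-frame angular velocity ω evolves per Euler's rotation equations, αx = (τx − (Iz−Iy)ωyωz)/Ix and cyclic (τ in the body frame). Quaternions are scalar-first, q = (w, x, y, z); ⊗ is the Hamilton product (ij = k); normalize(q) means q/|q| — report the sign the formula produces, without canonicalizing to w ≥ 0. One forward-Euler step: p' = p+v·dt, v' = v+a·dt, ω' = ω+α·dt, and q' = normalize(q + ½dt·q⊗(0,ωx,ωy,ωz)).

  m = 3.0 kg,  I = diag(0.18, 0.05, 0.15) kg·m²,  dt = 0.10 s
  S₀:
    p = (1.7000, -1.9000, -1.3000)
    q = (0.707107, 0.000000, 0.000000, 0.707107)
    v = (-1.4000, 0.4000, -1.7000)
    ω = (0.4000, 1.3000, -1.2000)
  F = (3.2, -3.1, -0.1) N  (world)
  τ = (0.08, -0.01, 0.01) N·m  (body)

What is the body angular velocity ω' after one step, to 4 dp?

ω' = (0.5311, 1.3088, -1.1483)

angular accel α = (1.3111, 0.0880, 0.5173)
ω' = ω + α·dt = (0.5311, 1.3088, -1.1483)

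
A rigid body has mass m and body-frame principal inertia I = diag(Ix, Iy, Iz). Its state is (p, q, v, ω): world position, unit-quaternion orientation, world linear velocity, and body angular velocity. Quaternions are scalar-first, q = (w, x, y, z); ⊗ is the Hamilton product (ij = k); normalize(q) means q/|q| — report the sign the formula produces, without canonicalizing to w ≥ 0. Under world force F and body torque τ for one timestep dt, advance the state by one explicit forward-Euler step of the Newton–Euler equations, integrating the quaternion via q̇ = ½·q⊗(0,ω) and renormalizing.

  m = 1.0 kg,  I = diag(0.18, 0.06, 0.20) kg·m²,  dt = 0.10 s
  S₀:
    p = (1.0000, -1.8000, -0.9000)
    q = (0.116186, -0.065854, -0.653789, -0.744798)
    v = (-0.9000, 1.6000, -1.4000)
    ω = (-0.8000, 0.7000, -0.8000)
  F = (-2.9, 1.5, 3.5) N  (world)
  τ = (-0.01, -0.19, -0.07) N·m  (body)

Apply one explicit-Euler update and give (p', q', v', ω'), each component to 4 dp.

p' = p + v·dt = (0.9100, -1.6400, -1.0400)
v + (F/m)dt = (-1.1900, 1.7500, -1.0500)
ω×(Iω) gyroscopic = (-0.0784, -0.0128, 0.0672)
angular accel α = (0.3800, -2.9533, -0.6860)
ω' = ω + α·dt = (-0.7620, 0.4047, -0.8686)
2q̇ = q⊗(0,ω) = (-0.1908693, 0.9514410, 0.6244854, -0.6620778)
q + ½dt·q⊗(0,ω), renormalized = (0.1064, -0.0182, -0.6212, -0.7762)

p' = (0.9100, -1.6400, -1.0400)
q' = (0.1064, -0.0182, -0.6212, -0.7762)
v' = (-1.1900, 1.7500, -1.0500)
ω' = (-0.7620, 0.4047, -0.8686)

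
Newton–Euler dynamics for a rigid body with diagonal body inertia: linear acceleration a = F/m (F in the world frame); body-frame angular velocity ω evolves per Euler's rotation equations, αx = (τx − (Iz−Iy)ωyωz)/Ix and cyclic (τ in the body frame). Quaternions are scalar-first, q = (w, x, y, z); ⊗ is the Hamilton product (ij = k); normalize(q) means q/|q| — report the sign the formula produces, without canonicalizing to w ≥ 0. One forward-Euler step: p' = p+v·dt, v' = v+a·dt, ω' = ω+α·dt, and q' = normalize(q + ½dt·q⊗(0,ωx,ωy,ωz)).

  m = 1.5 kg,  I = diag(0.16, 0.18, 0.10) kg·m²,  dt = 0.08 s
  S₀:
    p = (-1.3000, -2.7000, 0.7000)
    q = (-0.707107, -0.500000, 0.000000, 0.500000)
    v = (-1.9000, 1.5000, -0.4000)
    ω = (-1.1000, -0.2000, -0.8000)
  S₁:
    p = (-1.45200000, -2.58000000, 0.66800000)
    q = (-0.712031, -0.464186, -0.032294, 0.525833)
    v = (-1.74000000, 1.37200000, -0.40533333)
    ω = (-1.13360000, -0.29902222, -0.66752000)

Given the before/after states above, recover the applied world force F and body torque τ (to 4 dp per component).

velocity change Δv = (0.16000000, -0.12800000, -0.00533333)
F = m·Δv/dt = (3.0000, -2.4000, -0.1000)
rate change Δω = (-0.03360000, -0.09902222, 0.13248000)
τ = I·(Δω/dt) + ω₀×(Iω₀) = (-0.0800, -0.1700, 0.1700)

F = (3.0000, -2.4000, -0.1000)
τ = (-0.0800, -0.1700, 0.1700)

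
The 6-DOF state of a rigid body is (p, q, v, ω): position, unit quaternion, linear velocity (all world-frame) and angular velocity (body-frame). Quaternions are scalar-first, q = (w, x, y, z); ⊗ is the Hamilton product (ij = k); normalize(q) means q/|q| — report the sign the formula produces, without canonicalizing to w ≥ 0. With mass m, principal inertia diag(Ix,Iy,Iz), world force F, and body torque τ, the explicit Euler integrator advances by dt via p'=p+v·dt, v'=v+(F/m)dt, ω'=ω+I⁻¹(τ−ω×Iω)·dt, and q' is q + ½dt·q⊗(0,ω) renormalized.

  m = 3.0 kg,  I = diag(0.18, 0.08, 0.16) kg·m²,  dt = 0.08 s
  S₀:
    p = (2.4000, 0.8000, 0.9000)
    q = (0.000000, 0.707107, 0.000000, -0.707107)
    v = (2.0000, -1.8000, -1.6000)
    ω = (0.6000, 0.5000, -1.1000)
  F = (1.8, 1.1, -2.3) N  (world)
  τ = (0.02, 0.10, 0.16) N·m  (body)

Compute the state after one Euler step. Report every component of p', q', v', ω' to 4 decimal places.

p' = (2.5600, 0.6560, 0.7720)
q' = (-0.0480, 0.7202, 0.0141, -0.6920)
v' = (2.0480, -1.7707, -1.6613)
ω' = (0.6284, 0.6132, -1.0050)

ω×(Iω) gyroscopic = (-0.0440, -0.0132, -0.0300)
(τ − ω×Iω)/I = (0.3556, 1.4150, 1.1875)
ω + α·dt = (0.6284, 0.6132, -1.0050)
2q̇ = q⊗(0,ω) = (-1.2020819, 0.3535535, 0.3535535, 0.3535535)
updated quaternion q' = (-0.0480, 0.7202, 0.0141, -0.6920)
p' = p + v·dt = (2.5600, 0.6560, 0.7720)
v + (F/m)dt = (2.0480, -1.7707, -1.6613)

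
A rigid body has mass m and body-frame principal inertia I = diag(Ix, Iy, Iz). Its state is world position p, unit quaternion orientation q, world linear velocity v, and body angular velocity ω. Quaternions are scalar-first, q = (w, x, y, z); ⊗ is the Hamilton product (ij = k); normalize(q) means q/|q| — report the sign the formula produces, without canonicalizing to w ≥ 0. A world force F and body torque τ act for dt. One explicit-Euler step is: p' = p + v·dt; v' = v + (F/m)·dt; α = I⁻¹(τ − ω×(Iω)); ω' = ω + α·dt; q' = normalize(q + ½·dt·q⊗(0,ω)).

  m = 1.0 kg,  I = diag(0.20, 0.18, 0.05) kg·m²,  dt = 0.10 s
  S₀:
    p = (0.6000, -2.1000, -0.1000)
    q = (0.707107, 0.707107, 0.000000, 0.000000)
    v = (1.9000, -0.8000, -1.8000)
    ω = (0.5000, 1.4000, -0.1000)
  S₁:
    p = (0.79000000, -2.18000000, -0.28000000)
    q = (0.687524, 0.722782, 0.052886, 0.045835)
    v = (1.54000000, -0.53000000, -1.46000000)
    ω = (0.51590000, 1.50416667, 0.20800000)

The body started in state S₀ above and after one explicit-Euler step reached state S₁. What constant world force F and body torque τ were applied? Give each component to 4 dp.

F = (-3.6000, 2.7000, 3.4000)
τ = (0.0500, 0.1800, 0.1400)

Δω = ω₁−ω₀ = (0.01590000, 0.10416667, 0.30800000)
applied torque τ = (0.0500, 0.1800, 0.1400)
velocity change Δv = (-0.36000000, 0.27000000, 0.34000000)
F = m·Δv/dt = (-3.6000, 2.7000, 3.4000)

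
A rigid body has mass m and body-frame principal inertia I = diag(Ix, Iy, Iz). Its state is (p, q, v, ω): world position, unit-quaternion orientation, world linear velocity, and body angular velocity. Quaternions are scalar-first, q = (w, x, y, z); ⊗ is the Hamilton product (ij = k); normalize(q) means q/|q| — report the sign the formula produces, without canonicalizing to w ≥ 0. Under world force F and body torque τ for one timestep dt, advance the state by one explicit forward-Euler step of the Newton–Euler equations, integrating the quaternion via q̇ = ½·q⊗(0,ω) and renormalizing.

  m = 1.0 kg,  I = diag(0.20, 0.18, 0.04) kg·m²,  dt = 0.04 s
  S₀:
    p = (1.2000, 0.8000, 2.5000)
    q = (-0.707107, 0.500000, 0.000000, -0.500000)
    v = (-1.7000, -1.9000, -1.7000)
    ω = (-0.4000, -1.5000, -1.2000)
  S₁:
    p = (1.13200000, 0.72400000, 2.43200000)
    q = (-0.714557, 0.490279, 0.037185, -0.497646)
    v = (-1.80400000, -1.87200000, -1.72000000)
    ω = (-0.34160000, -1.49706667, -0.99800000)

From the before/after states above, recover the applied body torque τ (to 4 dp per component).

rate change Δω = (0.05840000, 0.00293333, 0.20200000)
I·α + gyro = (0.0400, 0.0900, 0.1900)

τ = (0.0400, 0.0900, 0.1900)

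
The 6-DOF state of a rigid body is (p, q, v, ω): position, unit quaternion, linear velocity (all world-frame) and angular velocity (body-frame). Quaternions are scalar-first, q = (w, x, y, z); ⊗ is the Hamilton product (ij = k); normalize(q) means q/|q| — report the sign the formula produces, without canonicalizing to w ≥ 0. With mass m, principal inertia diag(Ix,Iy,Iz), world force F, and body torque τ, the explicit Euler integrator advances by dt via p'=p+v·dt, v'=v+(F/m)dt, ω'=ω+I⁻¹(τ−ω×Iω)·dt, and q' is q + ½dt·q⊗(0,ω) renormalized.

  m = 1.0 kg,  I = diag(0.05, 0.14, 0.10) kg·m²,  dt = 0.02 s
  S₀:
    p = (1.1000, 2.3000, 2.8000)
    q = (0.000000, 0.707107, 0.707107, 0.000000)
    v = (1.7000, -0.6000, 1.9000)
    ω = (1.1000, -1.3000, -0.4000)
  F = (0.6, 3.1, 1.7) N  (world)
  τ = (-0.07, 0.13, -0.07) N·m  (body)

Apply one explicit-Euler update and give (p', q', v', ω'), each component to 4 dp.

a = (0.6000, 3.1000, 1.7000)
new position p' = (1.1340, 2.2880, 2.8380)
v + (F/m)dt = (1.7120, -0.5380, 1.9340)
α = I⁻¹(τ − ω×Iω) = (-0.9840, 0.7714, 0.5870)
new body rate ω' = (1.0803, -1.2846, -0.3883)
Hamilton product q⊗(0,ω) = (0.1414214, -0.2828428, 0.2828428, -1.6970568)
updated quaternion q' = (0.0014, 0.7042, 0.7098, -0.0170)

p' = (1.1340, 2.2880, 2.8380)
q' = (0.0014, 0.7042, 0.7098, -0.0170)
v' = (1.7120, -0.5380, 1.9340)
ω' = (1.0803, -1.2846, -0.3883)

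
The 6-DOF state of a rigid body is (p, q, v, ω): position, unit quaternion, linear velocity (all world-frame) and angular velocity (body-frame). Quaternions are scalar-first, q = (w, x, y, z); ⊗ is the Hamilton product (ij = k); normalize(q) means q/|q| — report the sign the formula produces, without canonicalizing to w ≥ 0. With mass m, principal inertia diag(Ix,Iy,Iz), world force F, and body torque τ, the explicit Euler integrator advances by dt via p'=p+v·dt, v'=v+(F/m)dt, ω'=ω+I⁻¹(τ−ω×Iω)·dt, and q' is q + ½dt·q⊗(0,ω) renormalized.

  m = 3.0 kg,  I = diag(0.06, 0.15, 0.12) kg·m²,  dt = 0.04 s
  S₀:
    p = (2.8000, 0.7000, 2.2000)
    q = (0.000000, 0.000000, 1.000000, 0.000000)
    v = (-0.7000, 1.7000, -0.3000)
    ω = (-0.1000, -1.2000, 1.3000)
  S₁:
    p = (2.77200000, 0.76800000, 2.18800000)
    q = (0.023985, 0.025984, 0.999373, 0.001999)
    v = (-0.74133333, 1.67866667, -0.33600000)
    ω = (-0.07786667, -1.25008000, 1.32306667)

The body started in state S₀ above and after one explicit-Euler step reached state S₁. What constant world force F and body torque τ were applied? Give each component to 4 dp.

rate change Δω = (0.02213333, -0.05008000, 0.02306667)
gyro term ω₀×Iω₀ = (0.0468, 0.0078, 0.0108)
applied torque τ = (0.0800, -0.1800, 0.0800)
velocity change Δv = (-0.04133333, -0.02133333, -0.03600000)
m·(v₁−v₀)/dt = (-3.1000, -1.6000, -2.7000)

F = (-3.1000, -1.6000, -2.7000)
τ = (0.0800, -0.1800, 0.0800)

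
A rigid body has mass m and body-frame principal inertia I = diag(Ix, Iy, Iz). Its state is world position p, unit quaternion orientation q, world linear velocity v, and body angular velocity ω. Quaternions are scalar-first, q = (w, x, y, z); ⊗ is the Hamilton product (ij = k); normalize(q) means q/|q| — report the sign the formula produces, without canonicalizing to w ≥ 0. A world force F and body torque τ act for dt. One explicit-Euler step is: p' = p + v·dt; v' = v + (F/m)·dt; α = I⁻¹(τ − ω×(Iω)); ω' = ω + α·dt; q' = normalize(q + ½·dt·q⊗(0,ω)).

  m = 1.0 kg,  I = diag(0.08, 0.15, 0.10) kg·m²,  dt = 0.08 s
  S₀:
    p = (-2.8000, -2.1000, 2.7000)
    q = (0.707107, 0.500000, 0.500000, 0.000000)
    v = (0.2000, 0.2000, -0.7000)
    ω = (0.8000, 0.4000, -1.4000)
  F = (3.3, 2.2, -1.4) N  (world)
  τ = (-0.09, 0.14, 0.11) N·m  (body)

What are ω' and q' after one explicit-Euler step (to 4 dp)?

ω' = (0.6820, 0.4627, -1.3299)
q' = (0.6816, 0.4935, 0.5381, -0.0475)

ω×(Iω) gyroscopic = (0.0280, 0.0224, 0.0224)
angular accel α = (-1.4750, 0.7840, 0.8760)
new body rate ω' = (0.6820, 0.4627, -1.3299)
Hamilton product q⊗(0,ω) = (-0.6000000, -0.1343144, 0.9828428, -1.1899498)
q + ½dt·q⊗(0,ω), renormalized = (0.6816, 0.4935, 0.5381, -0.0475)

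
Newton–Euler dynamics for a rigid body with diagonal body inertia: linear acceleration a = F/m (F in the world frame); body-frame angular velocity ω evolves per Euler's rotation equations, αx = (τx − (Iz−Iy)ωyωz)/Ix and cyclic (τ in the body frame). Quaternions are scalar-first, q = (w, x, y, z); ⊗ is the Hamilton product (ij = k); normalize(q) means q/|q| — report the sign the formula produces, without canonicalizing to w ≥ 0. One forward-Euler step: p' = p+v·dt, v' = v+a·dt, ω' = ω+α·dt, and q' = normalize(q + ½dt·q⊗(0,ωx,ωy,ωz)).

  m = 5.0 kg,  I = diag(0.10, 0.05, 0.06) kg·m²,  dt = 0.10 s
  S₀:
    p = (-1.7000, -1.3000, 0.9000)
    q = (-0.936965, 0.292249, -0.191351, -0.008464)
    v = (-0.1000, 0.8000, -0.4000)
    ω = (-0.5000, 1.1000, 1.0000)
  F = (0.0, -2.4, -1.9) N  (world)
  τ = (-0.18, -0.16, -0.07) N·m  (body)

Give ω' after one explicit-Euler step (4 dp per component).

precession coupling ω×(Iω) = (0.0110, -0.0200, 0.0275)
(τ − ω×Iω)/I = (-1.9100, -2.8000, -1.6250)
new body rate ω' = (-0.6910, 0.8200, 0.8375)

ω' = (-0.6910, 0.8200, 0.8375)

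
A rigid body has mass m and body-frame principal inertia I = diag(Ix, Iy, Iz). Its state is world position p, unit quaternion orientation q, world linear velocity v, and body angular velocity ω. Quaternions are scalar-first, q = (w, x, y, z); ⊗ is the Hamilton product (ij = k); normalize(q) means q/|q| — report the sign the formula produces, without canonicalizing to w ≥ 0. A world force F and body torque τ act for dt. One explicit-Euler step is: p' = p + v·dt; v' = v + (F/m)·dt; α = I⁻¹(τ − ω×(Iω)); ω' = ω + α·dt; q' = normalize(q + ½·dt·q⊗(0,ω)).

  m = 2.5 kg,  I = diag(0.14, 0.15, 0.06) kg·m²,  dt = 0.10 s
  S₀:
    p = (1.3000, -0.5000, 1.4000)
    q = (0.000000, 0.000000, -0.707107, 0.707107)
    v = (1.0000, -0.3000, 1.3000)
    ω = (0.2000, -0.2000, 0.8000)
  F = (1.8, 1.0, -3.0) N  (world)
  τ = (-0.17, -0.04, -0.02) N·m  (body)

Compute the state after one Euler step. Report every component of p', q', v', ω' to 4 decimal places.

p' = (1.4000, -0.5300, 1.5300)
q' = (-0.0353, -0.0212, -0.6994, 0.7135)
v' = (1.0720, -0.2600, 1.1800)
ω' = (0.0683, -0.2352, 0.7673)

angular accel α = (-1.3171, -0.3520, -0.3267)
new body rate ω' = (0.0683, -0.2352, 0.7673)
Hamilton product q⊗(0,ω) = (-0.7071070, -0.4242642, 0.1414214, 0.1414214)
updated quaternion q' = (-0.0353, -0.0212, -0.6994, 0.7135)
a = F/m = (0.7200, 0.4000, -1.2000)
p + v·dt = (1.4000, -0.5300, 1.5300)
new velocity v' = (1.0720, -0.2600, 1.1800)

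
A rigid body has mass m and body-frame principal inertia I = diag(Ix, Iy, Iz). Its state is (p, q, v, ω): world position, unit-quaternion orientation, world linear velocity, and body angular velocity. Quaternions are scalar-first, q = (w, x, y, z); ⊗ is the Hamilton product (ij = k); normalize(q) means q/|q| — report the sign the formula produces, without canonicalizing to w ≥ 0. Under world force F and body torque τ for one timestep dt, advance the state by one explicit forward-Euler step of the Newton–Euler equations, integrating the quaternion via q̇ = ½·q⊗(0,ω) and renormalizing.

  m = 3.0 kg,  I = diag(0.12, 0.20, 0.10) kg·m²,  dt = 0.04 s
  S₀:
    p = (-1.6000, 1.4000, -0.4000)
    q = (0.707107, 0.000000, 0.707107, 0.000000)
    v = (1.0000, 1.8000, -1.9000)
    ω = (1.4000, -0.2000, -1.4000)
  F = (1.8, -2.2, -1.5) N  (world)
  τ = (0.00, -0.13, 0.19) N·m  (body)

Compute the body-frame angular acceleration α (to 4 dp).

precession coupling ω×(Iω) = (-0.0280, -0.0392, -0.0224)
angular accel α = (0.2333, -0.4540, 2.1240)

α = (0.2333, -0.4540, 2.1240)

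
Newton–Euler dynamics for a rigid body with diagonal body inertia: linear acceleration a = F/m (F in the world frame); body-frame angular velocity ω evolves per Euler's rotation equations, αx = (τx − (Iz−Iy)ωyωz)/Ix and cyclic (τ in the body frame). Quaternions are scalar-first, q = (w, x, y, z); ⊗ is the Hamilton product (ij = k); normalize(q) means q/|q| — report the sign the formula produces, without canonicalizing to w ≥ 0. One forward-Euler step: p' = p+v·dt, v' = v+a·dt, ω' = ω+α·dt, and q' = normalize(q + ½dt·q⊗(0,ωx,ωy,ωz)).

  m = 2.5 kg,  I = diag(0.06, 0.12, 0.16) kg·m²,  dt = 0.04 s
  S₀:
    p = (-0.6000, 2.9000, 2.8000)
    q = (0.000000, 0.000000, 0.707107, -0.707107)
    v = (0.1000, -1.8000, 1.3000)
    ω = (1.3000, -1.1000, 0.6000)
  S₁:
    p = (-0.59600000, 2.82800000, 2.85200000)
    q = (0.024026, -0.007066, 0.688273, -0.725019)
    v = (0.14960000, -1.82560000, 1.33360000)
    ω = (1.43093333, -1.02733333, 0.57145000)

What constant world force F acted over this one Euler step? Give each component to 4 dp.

F = (3.1000, -1.6000, 2.1000)

Δv = v₁−v₀ = (0.04960000, -0.02560000, 0.03360000)
F = m·Δv/dt = (3.1000, -1.6000, 2.1000)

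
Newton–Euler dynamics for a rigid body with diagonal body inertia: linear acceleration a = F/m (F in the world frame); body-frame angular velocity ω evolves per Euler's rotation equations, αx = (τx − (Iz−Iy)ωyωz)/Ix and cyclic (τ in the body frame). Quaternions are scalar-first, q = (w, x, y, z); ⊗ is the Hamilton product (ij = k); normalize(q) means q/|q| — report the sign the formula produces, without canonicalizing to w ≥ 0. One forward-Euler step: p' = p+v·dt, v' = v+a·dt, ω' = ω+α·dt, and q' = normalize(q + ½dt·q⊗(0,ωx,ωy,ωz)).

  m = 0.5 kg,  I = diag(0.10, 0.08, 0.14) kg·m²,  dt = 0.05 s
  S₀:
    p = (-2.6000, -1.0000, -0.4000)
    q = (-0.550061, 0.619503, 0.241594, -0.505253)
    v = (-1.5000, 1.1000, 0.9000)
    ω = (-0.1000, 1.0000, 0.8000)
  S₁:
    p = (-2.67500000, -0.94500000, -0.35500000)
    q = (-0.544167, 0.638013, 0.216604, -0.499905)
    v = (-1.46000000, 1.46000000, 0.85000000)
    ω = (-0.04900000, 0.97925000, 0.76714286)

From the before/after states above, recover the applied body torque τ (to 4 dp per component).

rate change Δω = (0.05100000, -0.02075000, -0.03285714)
precession coupling = (0.0480, 0.0032, 0.0020)
applied torque τ = (0.1500, -0.0300, -0.0900)

τ = (0.1500, -0.0300, -0.0900)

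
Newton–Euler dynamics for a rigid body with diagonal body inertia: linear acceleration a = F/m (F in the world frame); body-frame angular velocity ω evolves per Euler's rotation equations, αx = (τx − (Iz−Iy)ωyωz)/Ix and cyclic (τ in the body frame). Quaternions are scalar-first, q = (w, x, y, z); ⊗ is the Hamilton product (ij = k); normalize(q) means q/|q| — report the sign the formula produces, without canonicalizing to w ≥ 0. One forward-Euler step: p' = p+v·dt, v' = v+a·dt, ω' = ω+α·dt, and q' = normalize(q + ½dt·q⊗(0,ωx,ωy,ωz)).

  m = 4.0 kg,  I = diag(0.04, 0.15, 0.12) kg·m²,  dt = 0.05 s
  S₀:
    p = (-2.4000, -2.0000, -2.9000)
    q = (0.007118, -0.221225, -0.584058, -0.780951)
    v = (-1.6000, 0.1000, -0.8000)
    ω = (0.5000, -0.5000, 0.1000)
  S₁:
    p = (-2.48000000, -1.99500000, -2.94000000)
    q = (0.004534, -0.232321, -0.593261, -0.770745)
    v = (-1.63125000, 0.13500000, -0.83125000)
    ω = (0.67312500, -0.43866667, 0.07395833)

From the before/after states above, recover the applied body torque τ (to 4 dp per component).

rate change Δω = (0.17312500, 0.06133333, -0.02604167)
gyro term ω₀×Iω₀ = (0.0015, -0.0040, -0.0275)
I·α + gyro = (0.1400, 0.1800, -0.0900)

τ = (0.1400, 0.1800, -0.0900)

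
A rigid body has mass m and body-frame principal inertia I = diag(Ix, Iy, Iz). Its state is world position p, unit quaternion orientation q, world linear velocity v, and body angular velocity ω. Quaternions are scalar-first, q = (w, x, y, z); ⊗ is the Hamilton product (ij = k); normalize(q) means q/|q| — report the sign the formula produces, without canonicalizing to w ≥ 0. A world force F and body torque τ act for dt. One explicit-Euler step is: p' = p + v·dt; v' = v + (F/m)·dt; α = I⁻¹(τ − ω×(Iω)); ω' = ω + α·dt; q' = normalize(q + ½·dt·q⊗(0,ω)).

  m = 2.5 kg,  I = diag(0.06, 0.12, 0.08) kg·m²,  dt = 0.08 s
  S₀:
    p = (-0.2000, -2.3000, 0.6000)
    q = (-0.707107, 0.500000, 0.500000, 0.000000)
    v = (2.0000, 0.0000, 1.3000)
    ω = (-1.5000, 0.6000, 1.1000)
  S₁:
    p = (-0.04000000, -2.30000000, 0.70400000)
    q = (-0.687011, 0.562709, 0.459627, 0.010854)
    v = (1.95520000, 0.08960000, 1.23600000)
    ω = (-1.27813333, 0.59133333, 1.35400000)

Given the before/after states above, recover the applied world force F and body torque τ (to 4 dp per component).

Δv = v₁−v₀ = (-0.04480000, 0.08960000, -0.06400000)
applied force F = (-1.4000, 2.8000, -2.0000)
ω₁ − ω₀ = (0.22186667, -0.00866667, 0.25400000)
applied torque τ = (0.1400, 0.0200, 0.2000)

F = (-1.4000, 2.8000, -2.0000)
τ = (0.1400, 0.0200, 0.2000)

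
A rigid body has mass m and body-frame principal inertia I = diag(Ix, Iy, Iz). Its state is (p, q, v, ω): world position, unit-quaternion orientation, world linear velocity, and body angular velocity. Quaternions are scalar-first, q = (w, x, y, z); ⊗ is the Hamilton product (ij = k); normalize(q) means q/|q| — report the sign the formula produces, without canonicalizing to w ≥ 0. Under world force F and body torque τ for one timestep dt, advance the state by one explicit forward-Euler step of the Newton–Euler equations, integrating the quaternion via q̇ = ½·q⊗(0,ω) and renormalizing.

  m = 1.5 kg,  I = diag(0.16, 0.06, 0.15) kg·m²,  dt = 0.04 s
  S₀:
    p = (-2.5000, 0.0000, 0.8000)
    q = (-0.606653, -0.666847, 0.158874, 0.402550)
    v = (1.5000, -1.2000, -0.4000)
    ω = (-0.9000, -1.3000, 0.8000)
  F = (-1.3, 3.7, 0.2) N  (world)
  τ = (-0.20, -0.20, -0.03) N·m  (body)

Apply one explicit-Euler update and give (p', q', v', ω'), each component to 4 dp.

a = (-0.8667, 2.4667, 0.1333)
p' = p + v·dt = (-2.4400, -0.0480, 0.7840)
new velocity v' = (1.4653, -1.1013, -0.3947)
gyro term ω×Iω = (-0.0936, -0.0072, -0.1170)
(τ − ω×Iω)/I = (-0.6650, -3.2133, 0.5800)
new body rate ω' = (-0.9266, -1.4285, 0.8232)
2q̇ = q⊗(0,ω) = (-0.7156661, 1.1964019, 0.9598315, 0.5245653)
updated quaternion q' = (-0.6206, -0.6425, 0.1780, 0.4128)

p' = (-2.4400, -0.0480, 0.7840)
q' = (-0.6206, -0.6425, 0.1780, 0.4128)
v' = (1.4653, -1.1013, -0.3947)
ω' = (-0.9266, -1.4285, 0.8232)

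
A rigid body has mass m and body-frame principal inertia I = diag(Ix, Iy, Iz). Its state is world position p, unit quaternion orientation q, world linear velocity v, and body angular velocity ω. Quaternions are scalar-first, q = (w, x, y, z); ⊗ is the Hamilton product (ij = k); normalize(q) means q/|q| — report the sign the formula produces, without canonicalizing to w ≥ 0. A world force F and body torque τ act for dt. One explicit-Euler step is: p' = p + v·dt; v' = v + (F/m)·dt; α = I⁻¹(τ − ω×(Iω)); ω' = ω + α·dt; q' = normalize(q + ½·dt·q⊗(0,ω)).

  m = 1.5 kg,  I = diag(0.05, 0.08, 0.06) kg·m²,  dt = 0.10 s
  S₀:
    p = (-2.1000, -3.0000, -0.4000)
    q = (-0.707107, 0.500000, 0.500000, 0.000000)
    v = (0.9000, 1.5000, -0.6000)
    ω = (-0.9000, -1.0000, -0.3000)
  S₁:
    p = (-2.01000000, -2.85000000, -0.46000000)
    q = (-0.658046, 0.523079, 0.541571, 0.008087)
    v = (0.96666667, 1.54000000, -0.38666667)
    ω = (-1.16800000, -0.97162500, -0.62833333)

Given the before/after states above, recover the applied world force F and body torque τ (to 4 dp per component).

F = (1.0000, 0.6000, 3.2000)
τ = (-0.1400, 0.0200, -0.1700)

Δω = ω₁−ω₀ = (-0.26800000, 0.02837500, -0.32833333)
gyro term ω₀×Iω₀ = (-0.0060, -0.0027, 0.0270)
I·α + gyro = (-0.1400, 0.0200, -0.1700)
Δv = v₁−v₀ = (0.06666667, 0.04000000, 0.21333333)
m·(v₁−v₀)/dt = (1.0000, 0.6000, 3.2000)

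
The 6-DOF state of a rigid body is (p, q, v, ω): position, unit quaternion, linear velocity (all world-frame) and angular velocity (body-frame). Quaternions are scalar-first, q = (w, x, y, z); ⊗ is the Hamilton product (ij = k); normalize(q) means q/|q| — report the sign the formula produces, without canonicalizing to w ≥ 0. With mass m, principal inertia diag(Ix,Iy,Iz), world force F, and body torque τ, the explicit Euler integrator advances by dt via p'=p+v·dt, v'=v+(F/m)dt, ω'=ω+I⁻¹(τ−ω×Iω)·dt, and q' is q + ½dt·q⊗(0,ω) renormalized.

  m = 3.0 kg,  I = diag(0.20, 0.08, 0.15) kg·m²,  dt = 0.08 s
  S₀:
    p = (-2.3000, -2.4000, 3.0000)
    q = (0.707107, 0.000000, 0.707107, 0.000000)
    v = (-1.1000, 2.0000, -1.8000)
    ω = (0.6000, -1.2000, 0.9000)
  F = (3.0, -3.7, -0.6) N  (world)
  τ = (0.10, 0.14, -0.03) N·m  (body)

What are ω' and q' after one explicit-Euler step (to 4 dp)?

ω×(Iω) gyroscopic = (-0.0756, 0.0270, 0.0864)
(τ − ω×Iω)/I = (0.8780, 1.4125, -0.7760)
ω + α·dt = (0.6702, -1.0870, 0.8379)
2q̇ = q⊗(0,ω) = (0.8485284, 1.0606605, -0.8485284, 0.2121321)
updated quaternion q' = (0.7395, 0.0423, 0.6718, 0.0085)

ω' = (0.6702, -1.0870, 0.8379)
q' = (0.7395, 0.0423, 0.6718, 0.0085)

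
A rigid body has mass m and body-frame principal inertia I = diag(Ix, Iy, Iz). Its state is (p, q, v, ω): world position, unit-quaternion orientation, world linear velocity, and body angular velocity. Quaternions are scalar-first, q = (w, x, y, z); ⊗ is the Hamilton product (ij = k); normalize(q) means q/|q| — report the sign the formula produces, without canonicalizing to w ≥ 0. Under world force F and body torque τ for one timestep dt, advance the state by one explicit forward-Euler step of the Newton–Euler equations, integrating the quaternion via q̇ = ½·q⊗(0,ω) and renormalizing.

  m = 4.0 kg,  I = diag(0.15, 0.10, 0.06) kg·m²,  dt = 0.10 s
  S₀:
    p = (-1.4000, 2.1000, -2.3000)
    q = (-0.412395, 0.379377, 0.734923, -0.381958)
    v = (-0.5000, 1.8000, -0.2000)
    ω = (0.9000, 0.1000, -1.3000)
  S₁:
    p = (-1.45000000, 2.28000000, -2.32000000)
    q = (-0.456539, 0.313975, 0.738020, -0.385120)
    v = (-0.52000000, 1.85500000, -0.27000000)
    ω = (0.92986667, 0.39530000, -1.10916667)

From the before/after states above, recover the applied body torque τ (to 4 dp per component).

rate change Δω = (0.02986667, 0.29530000, 0.19083333)
gyro term ω₀×Iω₀ = (0.0052, -0.1053, -0.0045)
τ = I·(Δω/dt) + ω₀×(Iω₀) = (0.0500, 0.1900, 0.1100)

τ = (0.0500, 0.1900, 0.1100)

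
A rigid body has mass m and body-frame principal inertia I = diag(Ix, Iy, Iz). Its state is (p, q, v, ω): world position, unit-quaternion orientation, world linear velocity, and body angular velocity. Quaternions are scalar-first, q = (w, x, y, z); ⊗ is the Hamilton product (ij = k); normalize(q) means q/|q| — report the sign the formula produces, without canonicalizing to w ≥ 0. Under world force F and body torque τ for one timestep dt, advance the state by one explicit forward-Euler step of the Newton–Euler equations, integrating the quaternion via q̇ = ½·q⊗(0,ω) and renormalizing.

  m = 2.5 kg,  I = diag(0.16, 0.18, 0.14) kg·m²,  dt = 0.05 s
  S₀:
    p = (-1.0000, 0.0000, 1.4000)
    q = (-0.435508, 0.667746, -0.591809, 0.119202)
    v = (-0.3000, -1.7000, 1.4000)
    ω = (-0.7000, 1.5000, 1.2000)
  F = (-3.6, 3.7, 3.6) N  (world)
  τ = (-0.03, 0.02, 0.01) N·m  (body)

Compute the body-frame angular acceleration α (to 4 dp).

gyro term ω×Iω = (-0.0720, -0.0168, -0.0210)
α = I⁻¹(τ − ω×Iω) = (0.2625, 0.2044, 0.2214)

α = (0.2625, 0.2044, 0.2214)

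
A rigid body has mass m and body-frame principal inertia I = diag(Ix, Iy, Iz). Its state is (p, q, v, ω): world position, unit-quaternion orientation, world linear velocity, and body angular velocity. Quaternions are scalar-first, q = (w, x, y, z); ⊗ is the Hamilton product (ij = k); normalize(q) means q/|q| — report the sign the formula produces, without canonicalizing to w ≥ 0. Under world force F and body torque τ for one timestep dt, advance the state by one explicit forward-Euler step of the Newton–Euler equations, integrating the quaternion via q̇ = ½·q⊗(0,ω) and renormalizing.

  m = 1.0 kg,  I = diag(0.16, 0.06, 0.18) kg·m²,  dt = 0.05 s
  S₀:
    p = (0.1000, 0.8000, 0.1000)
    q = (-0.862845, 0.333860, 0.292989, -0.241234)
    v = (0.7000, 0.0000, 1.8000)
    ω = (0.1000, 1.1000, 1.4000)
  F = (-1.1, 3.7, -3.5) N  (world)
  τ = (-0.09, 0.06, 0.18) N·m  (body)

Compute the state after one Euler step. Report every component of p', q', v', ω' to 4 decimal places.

linear accel F/m = (-1.1000, 3.7000, -3.5000)
p + v·dt = (0.1350, 0.8000, 0.1900)
v + (F/m)dt = (0.6450, 0.1850, 1.6250)
ω×(Iω) gyroscopic = (0.1848, -0.0028, -0.0110)
(τ − ω×Iω)/I = (-1.7175, 1.0467, 1.0611)
ω' = ω + α·dt = (0.0141, 1.1523, 1.4531)
2q̇ = q⊗(0,ω) = (-0.0179463, 0.5892575, -1.4406569, -0.8700359)
q' = normalize(q + ½dt·q⊗(0,ω)) = (-0.8624, 0.3482, 0.2567, -0.2627)

p' = (0.1350, 0.8000, 0.1900)
q' = (-0.8624, 0.3482, 0.2567, -0.2627)
v' = (0.6450, 0.1850, 1.6250)
ω' = (0.0141, 1.1523, 1.4531)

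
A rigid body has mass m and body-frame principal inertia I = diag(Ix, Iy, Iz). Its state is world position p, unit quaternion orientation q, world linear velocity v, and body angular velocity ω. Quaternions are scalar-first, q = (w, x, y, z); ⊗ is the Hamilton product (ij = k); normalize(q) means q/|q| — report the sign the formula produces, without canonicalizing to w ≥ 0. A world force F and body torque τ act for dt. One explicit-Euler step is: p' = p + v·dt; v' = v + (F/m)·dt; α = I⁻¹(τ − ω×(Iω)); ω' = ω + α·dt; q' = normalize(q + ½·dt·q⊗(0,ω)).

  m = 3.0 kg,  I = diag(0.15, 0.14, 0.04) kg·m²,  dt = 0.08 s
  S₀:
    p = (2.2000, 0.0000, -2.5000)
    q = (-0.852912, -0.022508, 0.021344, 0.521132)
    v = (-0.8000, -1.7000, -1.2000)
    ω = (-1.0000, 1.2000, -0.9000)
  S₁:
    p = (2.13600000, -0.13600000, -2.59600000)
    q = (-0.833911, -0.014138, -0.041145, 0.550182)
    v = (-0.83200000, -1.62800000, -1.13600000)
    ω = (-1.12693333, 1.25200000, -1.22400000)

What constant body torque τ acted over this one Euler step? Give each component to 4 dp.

ω₁ − ω₀ = (-0.12693333, 0.05200000, -0.32400000)
ω₀×(Iω₀) = (0.1080, 0.0990, 0.0120)
applied torque τ = (-0.1300, 0.1900, -0.1500)

τ = (-0.1300, 0.1900, -0.1500)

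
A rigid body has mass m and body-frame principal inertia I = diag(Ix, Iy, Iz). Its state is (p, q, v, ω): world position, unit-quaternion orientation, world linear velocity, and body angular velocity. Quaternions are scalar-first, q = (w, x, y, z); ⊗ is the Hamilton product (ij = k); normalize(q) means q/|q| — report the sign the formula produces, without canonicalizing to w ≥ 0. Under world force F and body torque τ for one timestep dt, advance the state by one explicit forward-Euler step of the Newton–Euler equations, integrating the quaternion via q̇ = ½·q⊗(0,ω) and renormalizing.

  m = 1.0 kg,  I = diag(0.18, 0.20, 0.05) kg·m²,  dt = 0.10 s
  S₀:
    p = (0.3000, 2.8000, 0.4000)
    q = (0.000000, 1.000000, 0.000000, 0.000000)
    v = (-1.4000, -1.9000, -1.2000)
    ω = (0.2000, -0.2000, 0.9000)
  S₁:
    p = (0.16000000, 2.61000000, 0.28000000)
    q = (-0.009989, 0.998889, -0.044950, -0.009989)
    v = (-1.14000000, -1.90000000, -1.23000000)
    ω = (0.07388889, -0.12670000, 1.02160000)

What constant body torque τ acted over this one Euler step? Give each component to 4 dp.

ω₁ − ω₀ = (-0.12611111, 0.07330000, 0.12160000)
precession coupling = (0.0270, 0.0234, -0.0008)
I·α + gyro = (-0.2000, 0.1700, 0.0600)

τ = (-0.2000, 0.1700, 0.0600)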